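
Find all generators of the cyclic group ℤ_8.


g generates ℤ_n iff gcd(g,n) = 1
Checking each g ∈ {1,...,7}:
gcd(1,8) = 1
gcd(2,8) = 2
gcd(3,8) = 1
gcd(4,8) = 4
gcd(5,8) = 1
gcd(6,8) = 2
gcd(7,8) = 1
Generators: {1, 3, 5, 7}
Number of generators = φ(8) = 4

Generators of ℤ_8 = {1, 3, 5, 7}


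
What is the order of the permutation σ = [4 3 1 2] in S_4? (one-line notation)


Cycle decomposition: (1 4 2 3)
Cycle lengths: 4
Order = lcm(4) = 4

ord(σ) = 4


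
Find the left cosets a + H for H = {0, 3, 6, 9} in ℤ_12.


H = {0, 3, 6, 9}, |H| = 4
Number of cosets = |G|/|H| = 12/4 = 3
0 + H = {0, 3, 6, 9}
1 + H = {1, 4, 7, 10}
2 + H = {2, 5, 8, 11}

Cosets: 0+H={0,3,6,9}; 1+H={1,4,7,10}; 2+H={2,5,8,11}


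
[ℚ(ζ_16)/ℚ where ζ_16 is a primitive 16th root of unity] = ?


[ℚ(ζ_n):ℚ] = deg Φ_n(x) = φ(n). Here φ(16) = 8

[ℚ(ζ_16)/ℚ where ζ_16 is a primitive 16th root of unity] = 8


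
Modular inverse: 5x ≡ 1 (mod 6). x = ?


Use the extended Euclidean algorithm to write 1 = 5·s + 6·t; then s mod 6 is the inverse.
Euclidean algorithm:
  5 = 0·6 + 5
  6 = 1·5 + 1
  5 = 5·1 + 0
gcd(5,6) = 1
Back-substitution gives: 5·(-1) + 6·(1) = 1
So 5⁻¹ ≡ -1 ≡ 5 (mod 6)
Check: 5 × 5 = 25 ≡ 1 (mod 6) ✓

5⁻¹ ≡ 5 (mod 6)


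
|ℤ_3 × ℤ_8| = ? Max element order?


|ℤ_3 × ℤ_8| = 3 × 8 = 24
Max element order = lcm(3,8) = 24
Cyclic? Yes (gcd=1)

|ℤ_3×ℤ_8| = 24, max element order = 24


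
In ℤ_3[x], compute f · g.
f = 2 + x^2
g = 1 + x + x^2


Expand and collect like terms; reduce coefficients mod 3:
x^0: 2·1 = 2 ≡ 2 (mod 3)
x^1: 2·1 + 0·1 = 2 ≡ 2 (mod 3)
x^2: 2·1 + 0·1 + 1·1 = 3 ≡ 0 (mod 3)
x^3: 0·1 + 1·1 = 1 ≡ 1 (mod 3)
x^4: 1·1 = 1 ≡ 1 (mod 3)
Result: 2 + 2x + x^3 + x^4

f · g = 2 + 2x + x^3 + x^4


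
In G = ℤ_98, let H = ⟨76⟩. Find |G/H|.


|⟨76⟩| = n / gcd(76, 98) = 98 / 2 = 49
H is normal (ℤ_98 is abelian).
|G/H| = |G| / |H| = 98 / 49 = 2

|G/H| = 2


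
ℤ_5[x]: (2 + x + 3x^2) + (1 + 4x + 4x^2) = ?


Add coefficients mod 5:
x^0: 2 + 1 = 3 (mod 5)
x^1: 1 + 4 = 0 (mod 5)
x^2: 3 + 4 = 2 (mod 5)
Result: 3 + 2x^2

f + g = 3 + 2x^2


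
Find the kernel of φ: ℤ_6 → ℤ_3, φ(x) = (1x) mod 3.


Kernel = preimage of identity
ker(φ) = {x ∈ ℤ_6 : 1x ≡ 0 (mod 3)}. Since 3 | 6, φ is well-defined. The kernel is the cyclic subgroup ⟨3⟩ of ℤ_6 (order 2), i.e. {0, 3}

ker(φ) = {0, 3}


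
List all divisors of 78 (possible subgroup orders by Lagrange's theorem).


Lagrange's theorem: |H| divides |G|
|G| = 78
Divisors of 78: 1, 2, 3, 6, 13, 26, 39, 78

Possible subgroup orders: {1, 2, 3, 6, 13, 26, 39, 78}


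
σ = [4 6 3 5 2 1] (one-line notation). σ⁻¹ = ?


To find σ⁻¹, swap domain and range:
σ(1) = 4 → σ⁻¹(4) = 1
σ(2) = 6 → σ⁻¹(6) = 2
σ(3) = 3 → σ⁻¹(3) = 3
σ(4) = 5 → σ⁻¹(5) = 4
σ(5) = 2 → σ⁻¹(2) = 5
σ(6) = 1 → σ⁻¹(1) = 6

σ⁻¹ = [6 5 3 1 4 2]


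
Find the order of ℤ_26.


ℤ_n has n elements.

|ℤ_26| = 26


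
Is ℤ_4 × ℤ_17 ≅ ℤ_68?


Comparing ℤ_4 × ℤ_17 and ℤ_68:
gcd(4,17) = 1, so ℤ_4 × ℤ_17 ≅ ℤ_68 (CRT)

Yes, ℤ_4 × ℤ_17 ≅ ℤ_68


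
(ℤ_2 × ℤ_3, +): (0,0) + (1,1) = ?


Operation: componentwise addition mod (2, 3)
(0,0) + (1,1) = ((a₁+b₁) mod 2, (a₂+b₂) mod 3) with a = (0,0), b = (1,1)

(0,0) + (1,1) = (1,1)


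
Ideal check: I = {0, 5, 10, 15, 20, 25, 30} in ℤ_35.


Check ideal conditions for I = {0, 5, 10, 15, 20, 25, 30} in ℤ_35:
(1) I is an additive subgroup? Yes
(2) For r ∈ ℤ_35 and a ∈ I: r·a ∈ I? Yes

Yes, I is an ideal of ℤ_35


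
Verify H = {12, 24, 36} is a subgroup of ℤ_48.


Subgroup test for H = {12, 24, 36} in (ℤ_48, +):
(1) 0 ∈ H? No
(2) Closure: for all a,b ∈ H, (a+b) mod 48 ∈ H? No  [counterexample: 12 + 36 = 0 ∉ H]
(3) Inverses: for all a ∈ H, -a mod 48 ∈ H? Yes

No, H is not a subgroup of ℤ_48


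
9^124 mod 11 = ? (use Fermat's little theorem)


Fermat's little theorem: if p is prime and gcd(a,p)=1, then a^(p-1) ≡ 1 (mod p)
p = 11 is prime, gcd(9,11) = 1
Reduce exponent: 124 mod 10 = 4
So 9^124 ≡ 9^4 (mod 11)
9^4 mod 11 = 5

9^124 ≡ 5 (mod 11)


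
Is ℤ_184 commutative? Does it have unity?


ℤ_184 is a commutative ring with unity 1; 184 = 2×92 is composite, so 2·92 ≡ 0 gives zero divisors (not an integral domain)
Commutative: Yes
Integral domain: No
Has unity: Yes

ℤ_184: Commutative=Yes, Unity=Yes


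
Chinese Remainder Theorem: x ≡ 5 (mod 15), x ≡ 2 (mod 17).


m₁ = 15, m₂ = 17, gcd = 1, so CRT applies. M = m₁·m₂ = 255
Let M₁ = M/m₁ = 17, M₂ = M/m₂ = 15
Find y₁ ≡ M₁⁻¹ (mod m₁): 17⁻¹ ≡ 8 (mod 15)
Find y₂ ≡ M₂⁻¹ (mod m₂): 15⁻¹ ≡ 8 (mod 17)
x = a₁·M₁·y₁ + a₂·M₂·y₂ = 5·17·8 + 2·15·8 = 920
Reduce mod 255: x ≡ 155
Check: 155 mod 15 = 5 ✓, 155 mod 17 = 2 ✓

x ≡ 155 (mod 255)


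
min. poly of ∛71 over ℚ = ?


∛71 satisfies x³ - 71 = 0, irreducible over ℚ (no rational root; 71 is not a perfect cube)

Minimal polynomial: x³ - 71


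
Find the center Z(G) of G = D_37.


Z(G) = {g ∈ G | gx = xg for all x ∈ G}
For odd n, Z(D_n) = {e}: no nontrivial rotation commutes with all reflections

Z(D_37) = {e}


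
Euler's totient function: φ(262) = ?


Factor n: 262 = 2 × 131
φ(n) = n · ∏(1 - 1/p) over distinct primes p | n
φ(262) = 262 · (1 - 1/2) · (1 - 1/131) = 130

φ(262) = 130


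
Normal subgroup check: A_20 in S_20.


H = A_20 in S_20
A_20 has index 2 in S_20, and every subgroup of index 2 is normal

Yes, normal subgroup


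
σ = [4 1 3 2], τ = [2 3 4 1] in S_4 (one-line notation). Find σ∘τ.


σ∘τ: apply τ first, then σ
1 →τ 2 →σ 1
2 →τ 3 →σ 3
3 →τ 4 →σ 2
4 →τ 1 →σ 4

σ∘τ = [1 3 2 4]


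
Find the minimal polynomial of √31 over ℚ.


√31 satisfies x² - 31 = 0, irreducible over ℚ since 31 is squarefree

Minimal polynomial: x² - 31


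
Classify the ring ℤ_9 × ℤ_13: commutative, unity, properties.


Direct product ring; commutative with unity (1,1); but (1,0)·(0,1) = (0,0) gives zero divisors, so not an integral domain
Commutative: Yes
Integral domain: No
Has unity: Yes

ℤ_9 × ℤ_13: Commutative=Yes, Unity=Yes


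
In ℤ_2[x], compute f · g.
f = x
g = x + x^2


Expand and collect like terms; reduce coefficients mod 2:
x^0: 0·0 = 0 ≡ 0 (mod 2)
x^1: 0·1 + 1·0 = 0 ≡ 0 (mod 2)
x^2: 0·1 + 1·1 = 1 ≡ 1 (mod 2)
x^3: 1·1 = 1 ≡ 1 (mod 2)
Result: x^2 + x^3

f · g = x^2 + x^3


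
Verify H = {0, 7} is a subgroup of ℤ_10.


Subgroup test for H = {0, 7} in (ℤ_10, +):
(1) 0 ∈ H? Yes
(2) Closure: for all a,b ∈ H, (a+b) mod 10 ∈ H? No  [counterexample: 7 + 7 = 4 ∉ H]
(3) Inverses: for all a ∈ H, -a mod 10 ∈ H? No

No, H is not a subgroup of ℤ_10


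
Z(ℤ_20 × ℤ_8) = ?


Z(G) = {g ∈ G | gx = xg for all x ∈ G}
Direct product of abelian groups is abelian, so Z(G) = G

Z(ℤ_20 × ℤ_8) = ℤ_20 × ℤ_8


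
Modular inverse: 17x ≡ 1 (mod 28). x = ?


Use the extended Euclidean algorithm to write 1 = 17·s + 28·t; then s mod 28 is the inverse.
Euclidean algorithm:
  17 = 0·28 + 17
  28 = 1·17 + 11
  17 = 1·11 + 6
  11 = 1·6 + 5
  6 = 1·5 + 1
  5 = 5·1 + 0
gcd(17,28) = 1
Back-substitution gives: 17·(5) + 28·(-3) = 1
So 17⁻¹ ≡ 5 ≡ 5 (mod 28)
Check: 17 × 5 = 85 ≡ 1 (mod 28) ✓

17⁻¹ ≡ 5 (mod 28)


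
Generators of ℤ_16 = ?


g generates ℤ_n iff gcd(g,n) = 1
Checking each g ∈ {1,...,15}:
gcd(1,16) = 1
gcd(2,16) = 2
gcd(3,16) = 1
gcd(4,16) = 4
gcd(5,16) = 1
gcd(6,16) = 2
gcd(7,16) = 1
gcd(8,16) = 8
gcd(9,16) = 1
gcd(10,16) = 2
gcd(11,16) = 1
gcd(12,16) = 4
gcd(13,16) = 1
gcd(14,16) = 2
gcd(15,16) = 1
Generators: {1, 3, 5, 7, 9, 11, 13, 15}
Number of generators = φ(16) = 8

Generators of ℤ_16 = {1, 3, 5, 7, 9, 11, 13, 15}


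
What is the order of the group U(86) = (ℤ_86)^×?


U(n) is the group of units mod n; |U(n)| = φ(n)
|U(86)| = φ(86) = 42

|U(86) = (ℤ_86)^×| = 42


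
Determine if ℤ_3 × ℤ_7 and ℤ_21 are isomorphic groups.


Comparing ℤ_3 × ℤ_7 and ℤ_21:
gcd(3,7) = 1, so ℤ_3 × ℤ_7 ≅ ℤ_21 (CRT)

Yes, ℤ_3 × ℤ_7 ≅ ℤ_21


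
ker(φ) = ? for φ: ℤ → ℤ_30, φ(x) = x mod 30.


Kernel = preimage of identity
ker(φ) = {x ∈ ℤ : x ≡ 0 (mod 30)} = 30ℤ = {0, ±30, ±60, ...}

ker(φ) = 30ℤ


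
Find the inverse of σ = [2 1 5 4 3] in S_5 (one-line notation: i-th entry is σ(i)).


To find σ⁻¹, swap domain and range:
σ(1) = 2 → σ⁻¹(2) = 1
σ(2) = 1 → σ⁻¹(1) = 2
σ(3) = 5 → σ⁻¹(5) = 3
σ(4) = 4 → σ⁻¹(4) = 4
σ(5) = 3 → σ⁻¹(3) = 5

σ⁻¹ = [2 1 5 4 3]


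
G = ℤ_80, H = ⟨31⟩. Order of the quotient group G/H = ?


|⟨31⟩| = n / gcd(31, 80) = 80 / 1 = 80
H is normal (ℤ_80 is abelian).
|G/H| = |G| / |H| = 80 / 80 = 1

|G/H| = 1


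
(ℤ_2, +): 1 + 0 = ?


Operation: addition mod 2
1 + 0 = (a + b) mod 2 with a = 1, b = 0

1 + 0 = 1


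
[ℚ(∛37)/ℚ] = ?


∛37 has minimal polynomial x³ - 37 (irreducible over ℚ since 37 is not a perfect cube)

[ℚ(∛37)/ℚ] = 3


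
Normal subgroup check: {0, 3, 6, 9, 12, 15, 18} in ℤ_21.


H = {0, 3, 6, 9, 12, 15, 18} in ℤ_21
ℤ_21 is abelian; every subgroup of an abelian group is normal

Yes, normal subgroup


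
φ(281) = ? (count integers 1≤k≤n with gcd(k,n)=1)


Factor n: 281 = 281
φ(n) = n · ∏(1 - 1/p) over distinct primes p | n
φ(281) = 281 · (1 - 1/281) = 280

φ(281) = 280


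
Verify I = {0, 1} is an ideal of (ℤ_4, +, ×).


Check ideal conditions for I = {0, 1} in ℤ_4:
(1) I is an additive subgroup? No
(2) For r ∈ ℤ_4 and a ∈ I: r·a ∈ I? No  [counterexample: r=2, a=1, r·a mod 4 = 2 ∉ I]

No, I is not an ideal of ℤ_4


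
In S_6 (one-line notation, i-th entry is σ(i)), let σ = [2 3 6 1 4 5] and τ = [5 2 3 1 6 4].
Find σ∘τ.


σ∘τ: apply τ first, then σ
1 →τ 5 →σ 4
2 →τ 2 →σ 3
3 →τ 3 →σ 6
4 →τ 1 →σ 2
5 →τ 6 →σ 5
6 →τ 4 →σ 1

σ∘τ = [4 3 6 2 5 1]


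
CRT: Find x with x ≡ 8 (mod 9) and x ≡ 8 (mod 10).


m₁ = 9, m₂ = 10, gcd = 1, so CRT applies. M = m₁·m₂ = 90
Let M₁ = M/m₁ = 10, M₂ = M/m₂ = 9
Find y₁ ≡ M₁⁻¹ (mod m₁): 10⁻¹ ≡ 1 (mod 9)
Find y₂ ≡ M₂⁻¹ (mod m₂): 9⁻¹ ≡ 9 (mod 10)
x = a₁·M₁·y₁ + a₂·M₂·y₂ = 8·10·1 + 8·9·9 = 728
Reduce mod 90: x ≡ 8
Check: 8 mod 9 = 8 ✓, 8 mod 10 = 8 ✓

x ≡ 8 (mod 90)


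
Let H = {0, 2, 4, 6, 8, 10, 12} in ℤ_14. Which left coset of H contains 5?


5 + H = {5 + h (mod 14) : h ∈ H}
5+0=5, 5+2=7, 5+4=9, 5+6=11, 5+8=13, 5+10=1, 5+12=3
5 + H = {1, 3, 5, 7, 9, 11, 13} = 1 + H

5 + H = {1, 3, 5, 7, 9, 11, 13}


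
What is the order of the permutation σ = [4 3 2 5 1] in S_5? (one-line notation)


Cycle decomposition: (1 4 5) (2 3)
Cycle lengths: 3, 2
Order = lcm(3, 2) = 6

ord(σ) = 6


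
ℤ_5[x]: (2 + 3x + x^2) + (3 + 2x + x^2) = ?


Add coefficients mod 5:
x^0: 2 + 3 = 0 (mod 5)
x^1: 3 + 2 = 0 (mod 5)
x^2: 1 + 1 = 2 (mod 5)
Result: 2x^2

f + g = 2x^2


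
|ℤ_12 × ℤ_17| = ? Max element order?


|ℤ_12 × ℤ_17| = 12 × 17 = 204
Max element order = lcm(12,17) = 204
Cyclic? Yes (gcd=1)

|ℤ_12×ℤ_17| = 204, max element order = 204


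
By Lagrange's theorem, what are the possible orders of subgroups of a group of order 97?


Lagrange's theorem: |H| divides |G|
|G| = 97
Divisors of 97: 1, 97

Possible subgroup orders: {1, 97}


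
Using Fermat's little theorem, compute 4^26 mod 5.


Fermat's little theorem: if p is prime and gcd(a,p)=1, then a^(p-1) ≡ 1 (mod p)
p = 5 is prime, gcd(4,5) = 1
Reduce exponent: 26 mod 4 = 2
So 4^26 ≡ 4^2 (mod 5)
4^2 mod 5 = 1

4^26 ≡ 1 (mod 5)


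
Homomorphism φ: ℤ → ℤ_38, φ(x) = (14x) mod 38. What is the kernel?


Kernel = preimage of identity
ker(φ) = {x ∈ ℤ : 14x ≡ 0 (mod 38)}. gcd(14,38) = 2, so 14x ≡ 0 (mod 38) ⟺ x ≡ 0 (mod 38/2 = 19). Hence ker(φ) = 19ℤ

ker(φ) = 19ℤ


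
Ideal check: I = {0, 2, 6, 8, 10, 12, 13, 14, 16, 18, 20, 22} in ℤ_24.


Check ideal conditions for I = {0, 2, 6, 8, 10, 12, 13, 14, 16, 18, 20, 22} in ℤ_24:
(1) I is an additive subgroup? No
(2) For r ∈ ℤ_24 and a ∈ I: r·a ∈ I? No  [counterexample: r=2, a=2, r·a mod 24 = 4 ∉ I]

No, I is not an ideal of ℤ_24


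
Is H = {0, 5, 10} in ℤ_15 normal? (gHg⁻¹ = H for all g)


H = {0, 5, 10} in ℤ_15
ℤ_15 is abelian; every subgroup of an abelian group is normal

Yes, normal subgroup


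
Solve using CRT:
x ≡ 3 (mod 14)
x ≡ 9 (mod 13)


m₁ = 14, m₂ = 13, gcd = 1, so CRT applies. M = m₁·m₂ = 182
Let M₁ = M/m₁ = 13, M₂ = M/m₂ = 14
Find y₁ ≡ M₁⁻¹ (mod m₁): 13⁻¹ ≡ 13 (mod 14)
Find y₂ ≡ M₂⁻¹ (mod m₂): 14⁻¹ ≡ 1 (mod 13)
x = a₁·M₁·y₁ + a₂·M₂·y₂ = 3·13·13 + 9·14·1 = 633
Reduce mod 182: x ≡ 87
Check: 87 mod 14 = 3 ✓, 87 mod 13 = 9 ✓

x ≡ 87 (mod 182)


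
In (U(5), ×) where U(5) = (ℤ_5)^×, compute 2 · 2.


Operation: multiplication mod 5
2 · 2 = (a × b) mod 5 with a = 2, b = 2

2 · 2 = 4


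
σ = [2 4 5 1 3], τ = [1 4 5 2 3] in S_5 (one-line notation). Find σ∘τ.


σ∘τ: apply τ first, then σ
1 →τ 1 →σ 2
2 →τ 4 →σ 1
3 →τ 5 →σ 3
4 →τ 2 →σ 4
5 →τ 3 →σ 5

σ∘τ = [2 1 3 4 5]


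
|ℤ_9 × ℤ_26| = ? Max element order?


|ℤ_9 × ℤ_26| = 9 × 26 = 234
Max element order = lcm(9,26) = 234
Cyclic? Yes (gcd=1)

|ℤ_9×ℤ_26| = 234, max element order = 234


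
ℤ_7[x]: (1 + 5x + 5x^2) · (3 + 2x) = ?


Expand and collect like terms; reduce coefficients mod 7:
x^0: 1·3 = 3 ≡ 3 (mod 7)
x^1: 1·2 + 5·3 = 17 ≡ 3 (mod 7)
x^2: 5·2 + 5·3 = 25 ≡ 4 (mod 7)
x^3: 5·2 = 10 ≡ 3 (mod 7)
Result: 3 + 3x + 4x^2 + 3x^3

f · g = 3 + 3x + 4x^2 + 3x^3


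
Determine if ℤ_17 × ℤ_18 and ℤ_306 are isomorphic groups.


Comparing ℤ_17 × ℤ_18 and ℤ_306:
gcd(17,18) = 1, so ℤ_17 × ℤ_18 ≅ ℤ_306 (CRT)

Yes, ℤ_17 × ℤ_18 ≅ ℤ_306


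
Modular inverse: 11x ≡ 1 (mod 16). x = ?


Use the extended Euclidean algorithm to write 1 = 11·s + 16·t; then s mod 16 is the inverse.
Euclidean algorithm:
  11 = 0·16 + 11
  16 = 1·11 + 5
  11 = 2·5 + 1
  5 = 5·1 + 0
gcd(11,16) = 1
Back-substitution gives: 11·(3) + 16·(-2) = 1
So 11⁻¹ ≡ 3 ≡ 3 (mod 16)
Check: 11 × 3 = 33 ≡ 1 (mod 16) ✓

11⁻¹ ≡ 3 (mod 16)


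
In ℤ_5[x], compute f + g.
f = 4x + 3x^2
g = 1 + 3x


Add coefficients mod 5:
x^0: 0 + 1 = 1 (mod 5)
x^1: 4 + 3 = 2 (mod 5)
x^2: 3 + 0 = 3 (mod 5)
Result: 1 + 2x + 3x^2

f + g = 1 + 2x + 3x^2


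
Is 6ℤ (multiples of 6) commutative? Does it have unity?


6ℤ is a commutative ring under +,× but has no multiplicative identity (1 ∉ 6ℤ); it has no zero divisors, but without unity it is not an integral domain
Commutative: Yes
Integral domain: No
Has unity: No

6ℤ (multiples of 6): Commutative=Yes, Unity=No


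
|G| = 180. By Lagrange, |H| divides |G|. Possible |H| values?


Lagrange's theorem: |H| divides |G|
|G| = 180
Divisors of 180: 1, 2, 3, 4, 5, 6, 9, 10, 12, 15, 18, 20, 30, 36, 45, 60, 90, 180

Possible subgroup orders: {1, 2, 3, 4, 5, 6, 9, 10, 12, 15, 18, 20, 30, 36, 45, 60, 90, 180}


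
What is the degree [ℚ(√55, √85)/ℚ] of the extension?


[ℚ(√55,√85):ℚ] = [ℚ(√55,√85):ℚ(√55)]·[ℚ(√55):ℚ] = 2·2 = 4

[ℚ(√55, √85)/ℚ] = 4


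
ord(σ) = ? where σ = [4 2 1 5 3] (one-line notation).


Cycle decomposition: (1 4 5 3)
Cycle lengths: 4
Order = lcm(4) = 4

ord(σ) = 4


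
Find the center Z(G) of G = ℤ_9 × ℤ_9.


Z(G) = {g ∈ G | gx = xg for all x ∈ G}
Direct product of abelian groups is abelian, so Z(G) = G

Z(ℤ_9 × ℤ_9) = ℤ_9 × ℤ_9


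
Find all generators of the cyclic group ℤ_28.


g generates ℤ_n iff gcd(g,n) = 1
Prime factors of 28: 2, 7
Generators are g ∈ {1,...,27} not divisible by any of these primes.
Generators: {1, 3, 5, 9, 11, 13, 15, 17, 19, 23, 25, 27}
Number of generators = φ(28) = 12

Generators of ℤ_28 = {1, 3, 5, 9, 11, 13, 15, 17, 19, 23, 25, 27}


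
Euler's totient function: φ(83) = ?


Factor n: 83 = 83
φ(n) = n · ∏(1 - 1/p) over distinct primes p | n
φ(83) = 83 · (1 - 1/83) = 82

φ(83) = 82


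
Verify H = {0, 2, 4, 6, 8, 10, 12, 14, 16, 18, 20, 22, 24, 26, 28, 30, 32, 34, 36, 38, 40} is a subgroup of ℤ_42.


Subgroup test for H = {0, 2, 4, 6, 8, 10, 12, 14, 16, 18, 20, 22, 24, 26, 28, 30, 32, 34, 36, 38, 40} in (ℤ_42, +):
(1) 0 ∈ H? Yes
(2) Closure: for all a,b ∈ H, (a+b) mod 42 ∈ H? Yes
(3) Inverses: for all a ∈ H, -a mod 42 ∈ H? Yes

Yes, H is a subgroup of ℤ_42


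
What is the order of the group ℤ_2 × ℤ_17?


|A × B| = |A| · |B|
|ℤ_2 × ℤ_17| = 2 × 17 = 34

|ℤ_2 × ℤ_17| = 34


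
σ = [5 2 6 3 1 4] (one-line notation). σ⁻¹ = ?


To find σ⁻¹, swap domain and range:
σ(1) = 5 → σ⁻¹(5) = 1
σ(2) = 2 → σ⁻¹(2) = 2
σ(3) = 6 → σ⁻¹(6) = 3
σ(4) = 3 → σ⁻¹(3) = 4
σ(5) = 1 → σ⁻¹(1) = 5
σ(6) = 4 → σ⁻¹(4) = 6

σ⁻¹ = [5 2 4 6 1 3]


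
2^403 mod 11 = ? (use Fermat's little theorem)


Fermat's little theorem: if p is prime and gcd(a,p)=1, then a^(p-1) ≡ 1 (mod p)
p = 11 is prime, gcd(2,11) = 1
Reduce exponent: 403 mod 10 = 3
So 2^403 ≡ 2^3 (mod 11)
2^3 mod 11 = 8

2^403 ≡ 8 (mod 11)


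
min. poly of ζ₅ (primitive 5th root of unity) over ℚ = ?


ζ₅ is a root of Φ₅(x) = x⁴ + x³ + x² + x + 1, irreducible over ℚ

Minimal polynomial: x⁴ + x³ + x² + x + 1


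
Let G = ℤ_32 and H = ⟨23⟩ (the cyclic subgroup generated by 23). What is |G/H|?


|⟨23⟩| = n / gcd(23, 32) = 32 / 1 = 32
H is normal (ℤ_32 is abelian).
|G/H| = |G| / |H| = 32 / 32 = 1

|G/H| = 1


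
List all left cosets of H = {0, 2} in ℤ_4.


H = {0, 2}, |H| = 2
Number of cosets = |G|/|H| = 4/2 = 2
0 + H = {0, 2}
1 + H = {1, 3}

Cosets: 0+H={0,2}; 1+H={1,3}


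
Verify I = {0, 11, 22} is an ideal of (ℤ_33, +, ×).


Check ideal conditions for I = {0, 11, 22} in ℤ_33:
(1) I is an additive subgroup? Yes
(2) For r ∈ ℤ_33 and a ∈ I: r·a ∈ I? Yes

Yes, I is an ideal of ℤ_33


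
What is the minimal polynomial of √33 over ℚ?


√33 satisfies x² - 33 = 0, irreducible over ℚ since 33 is squarefree

Minimal polynomial: x² - 33


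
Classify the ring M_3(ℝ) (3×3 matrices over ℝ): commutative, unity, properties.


Matrix multiplication is non-commutative for n ≥ 2; the identity matrix I is the unity; singular matrices give zero divisors, so not an integral domain
Commutative: No
Integral domain: No
Has unity: Yes

M_3(ℝ) (3×3 matrices over ℝ): Commutative=No, Unity=Yes


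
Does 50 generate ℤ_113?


g generates ℤ_n iff gcd(g, n) = 1
gcd(50, 113) = 1
Since gcd = 1, 50 is a generator.

Yes, 50 generates ℤ_113


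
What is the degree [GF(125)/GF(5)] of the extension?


GF(125) = GF(5^3), so the extension degree is 3

[GF(125)/GF(5)] = 3


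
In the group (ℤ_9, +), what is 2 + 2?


Operation: addition mod 9
2 + 2 = (a + b) mod 9 with a = 2, b = 2

2 + 2 = 4


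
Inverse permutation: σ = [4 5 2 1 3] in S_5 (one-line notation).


To find σ⁻¹, swap domain and range:
σ(1) = 4 → σ⁻¹(4) = 1
σ(2) = 5 → σ⁻¹(5) = 2
σ(3) = 2 → σ⁻¹(2) = 3
σ(4) = 1 → σ⁻¹(1) = 4
σ(5) = 3 → σ⁻¹(3) = 5

σ⁻¹ = [4 3 5 1 2]


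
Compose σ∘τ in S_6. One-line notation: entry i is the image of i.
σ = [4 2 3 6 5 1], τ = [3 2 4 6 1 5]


σ∘τ: apply τ first, then σ
1 →τ 3 →σ 3
2 →τ 2 →σ 2
3 →τ 4 →σ 6
4 →τ 6 →σ 1
5 →τ 1 →σ 4
6 →τ 5 →σ 5

σ∘τ = [3 2 6 1 4 5]


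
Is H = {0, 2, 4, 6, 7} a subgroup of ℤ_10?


Subgroup test for H = {0, 2, 4, 6, 7} in (ℤ_10, +):
(1) 0 ∈ H? Yes
(2) Closure: for all a,b ∈ H, (a+b) mod 10 ∈ H? No  [counterexample: 2 + 6 = 8 ∉ H]
(3) Inverses: for all a ∈ H, -a mod 10 ∈ H? No

No, H is not a subgroup of ℤ_10


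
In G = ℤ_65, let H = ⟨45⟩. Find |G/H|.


|⟨45⟩| = n / gcd(45, 65) = 65 / 5 = 13
H is normal (ℤ_65 is abelian).
|G/H| = |G| / |H| = 65 / 13 = 5

|G/H| = 5


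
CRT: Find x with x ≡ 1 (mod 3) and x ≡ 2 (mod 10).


m₁ = 3, m₂ = 10, gcd = 1, so CRT applies. M = m₁·m₂ = 30
Let M₁ = M/m₁ = 10, M₂ = M/m₂ = 3
Find y₁ ≡ M₁⁻¹ (mod m₁): 10⁻¹ ≡ 1 (mod 3)
Find y₂ ≡ M₂⁻¹ (mod m₂): 3⁻¹ ≡ 7 (mod 10)
x = a₁·M₁·y₁ + a₂·M₂·y₂ = 1·10·1 + 2·3·7 = 52
Reduce mod 30: x ≡ 22
Check: 22 mod 3 = 1 ✓, 22 mod 10 = 2 ✓

x ≡ 22 (mod 30)


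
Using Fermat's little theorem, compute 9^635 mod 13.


Fermat's little theorem: if p is prime and gcd(a,p)=1, then a^(p-1) ≡ 1 (mod p)
p = 13 is prime, gcd(9,13) = 1
Reduce exponent: 635 mod 12 = 11
So 9^635 ≡ 9^11 (mod 13)
9^11 mod 13 = 3

9^635 ≡ 3 (mod 13)


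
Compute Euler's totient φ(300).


Factor n: 300 = 2^2 × 3 × 5^2
φ(n) = n · ∏(1 - 1/p) over distinct primes p | n
φ(300) = 300 · (1 - 1/2) · (1 - 1/3) · (1 - 1/5) = 80

φ(300) = 80


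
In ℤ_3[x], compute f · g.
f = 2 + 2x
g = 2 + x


Expand and collect like terms; reduce coefficients mod 3:
x^0: 2·2 = 4 ≡ 1 (mod 3)
x^1: 2·1 + 2·2 = 6 ≡ 0 (mod 3)
x^2: 2·1 = 2 ≡ 2 (mod 3)
Result: 1 + 2x^2

f · g = 1 + 2x^2


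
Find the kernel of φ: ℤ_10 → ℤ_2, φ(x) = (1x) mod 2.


Kernel = preimage of identity
ker(φ) = {x ∈ ℤ_10 : 1x ≡ 0 (mod 2)}. Since 2 | 10, φ is well-defined. The kernel is the cyclic subgroup ⟨2⟩ of ℤ_10 (order 5), i.e. {0, 2, 4, 6, 8}

ker(φ) = {0, 2, 4, 6, 8}


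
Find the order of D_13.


|D_n| = 2n (n rotations and n reflections)
|D_13| = 2×13 = 26

|D_13| = 26


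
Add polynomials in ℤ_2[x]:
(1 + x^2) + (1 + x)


Add coefficients mod 2:
x^0: 1 + 1 = 0 (mod 2)
x^1: 0 + 1 = 1 (mod 2)
x^2: 1 + 0 = 1 (mod 2)
Result: x + x^2

f + g = x + x^2


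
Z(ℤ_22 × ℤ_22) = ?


Z(G) = {g ∈ G | gx = xg for all x ∈ G}
Direct product of abelian groups is abelian, so Z(G) = G

Z(ℤ_22 × ℤ_22) = ℤ_22 × ℤ_22


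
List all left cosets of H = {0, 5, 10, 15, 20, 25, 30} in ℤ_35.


H = {0, 5, 10, 15, 20, 25, 30}, |H| = 7
Number of cosets = |G|/|H| = 35/7 = 5
0 + H = {0, 5, 10, 15, 20, 25, 30}
1 + H = {1, 6, 11, 16, 21, 26, 31}
2 + H = {2, 7, 12, 17, 22, 27, 32}
3 + H = {3, 8, 13, 18, 23, 28, 33}
4 + H = {4, 9, 14, 19, 24, 29, 34}

Cosets: 0+H={0,5,10,15,20,25,30}; 1+H={1,6,11,16,21,26,31}; 2+H={2,7,12,17,22,27,32}; 3+H={3,8,13,18,23,28,33}; 4+H={4,9,14,19,24,29,34}


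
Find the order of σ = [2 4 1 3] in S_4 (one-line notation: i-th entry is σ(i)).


Cycle decomposition: (1 2 4 3)
Cycle lengths: 4
Order = lcm(4) = 4

ord(σ) = 4


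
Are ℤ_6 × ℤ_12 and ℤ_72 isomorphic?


Comparing ℤ_6 × ℤ_12 and ℤ_72:
gcd(6,12) = 6 ≠ 1. Max element order in ℤ_6×ℤ_12 is lcm(6,12) = 12 < 72, so it has no element of order 72

No, ℤ_6 × ℤ_12 ≇ ℤ_72


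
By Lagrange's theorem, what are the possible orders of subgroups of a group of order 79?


Lagrange's theorem: |H| divides |G|
|G| = 79
Divisors of 79: 1, 79

Possible subgroup orders: {1, 79}


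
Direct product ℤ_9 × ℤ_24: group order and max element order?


|ℤ_9 × ℤ_24| = 9 × 24 = 216
Max element order = lcm(9,24) = 72
Cyclic? No (gcd=3)

|ℤ_9×ℤ_24| = 216, max element order = 72


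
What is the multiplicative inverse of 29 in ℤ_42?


Use the extended Euclidean algorithm to write 1 = 29·s + 42·t; then s mod 42 is the inverse.
Euclidean algorithm:
  29 = 0·42 + 29
  42 = 1·29 + 13
  29 = 2·13 + 3
  13 = 4·3 + 1
  3 = 3·1 + 0
gcd(29,42) = 1
Back-substitution gives: 29·(-13) + 42·(9) = 1
So 29⁻¹ ≡ -13 ≡ 29 (mod 42)
Check: 29 × 29 = 841 ≡ 1 (mod 42) ✓

29⁻¹ ≡ 29 (mod 42)


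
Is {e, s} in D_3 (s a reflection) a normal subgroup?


H = {e, s} in D_3 (s a reflection)
r·s·r⁻¹ = sr⁻² ≠ s for n ≥ 3, so {e, s} is not closed under conjugation

No, not a normal subgroup


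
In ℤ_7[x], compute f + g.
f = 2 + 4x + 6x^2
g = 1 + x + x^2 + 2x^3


Add coefficients mod 7:
x^0: 2 + 1 = 3 (mod 7)
x^1: 4 + 1 = 5 (mod 7)
x^2: 6 + 1 = 0 (mod 7)
x^3: 0 + 2 = 2 (mod 7)
Result: 3 + 5x + 2x^3

f + g = 3 + 5x + 2x^3


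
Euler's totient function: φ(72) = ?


Factor n: 72 = 2^3 × 3^2
φ(n) = n · ∏(1 - 1/p) over distinct primes p | n
φ(72) = 72 · (1 - 1/2) · (1 - 1/3) = 24

φ(72) = 24


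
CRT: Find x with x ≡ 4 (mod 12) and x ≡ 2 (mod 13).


m₁ = 12, m₂ = 13, gcd = 1, so CRT applies. M = m₁·m₂ = 156
Let M₁ = M/m₁ = 13, M₂ = M/m₂ = 12
Find y₁ ≡ M₁⁻¹ (mod m₁): 13⁻¹ ≡ 1 (mod 12)
Find y₂ ≡ M₂⁻¹ (mod m₂): 12⁻¹ ≡ 12 (mod 13)
x = a₁·M₁·y₁ + a₂·M₂·y₂ = 4·13·1 + 2·12·12 = 340
Reduce mod 156: x ≡ 28
Check: 28 mod 12 = 4 ✓, 28 mod 13 = 2 ✓

x ≡ 28 (mod 156)


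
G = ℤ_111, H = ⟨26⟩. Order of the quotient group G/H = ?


|⟨26⟩| = n / gcd(26, 111) = 111 / 1 = 111
H is normal (ℤ_111 is abelian).
|G/H| = |G| / |H| = 111 / 111 = 1

|G/H| = 1


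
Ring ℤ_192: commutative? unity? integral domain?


ℤ_192 is a commutative ring with unity 1; 192 = 2×96 is composite, so 2·96 ≡ 0 gives zero divisors (not an integral domain)
Commutative: Yes
Integral domain: No
Has unity: Yes

ℤ_192: Commutative=Yes, Unity=Yes


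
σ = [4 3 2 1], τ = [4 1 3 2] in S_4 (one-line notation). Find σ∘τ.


σ∘τ: apply τ first, then σ
1 →τ 4 →σ 1
2 →τ 1 →σ 4
3 →τ 3 →σ 2
4 →τ 2 →σ 3

σ∘τ = [1 4 2 3]


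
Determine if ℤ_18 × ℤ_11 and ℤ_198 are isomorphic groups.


Comparing ℤ_18 × ℤ_11 and ℤ_198:
gcd(18,11) = 1, so ℤ_18 × ℤ_11 ≅ ℤ_198 (CRT)

Yes, ℤ_18 × ℤ_11 ≅ ℤ_198


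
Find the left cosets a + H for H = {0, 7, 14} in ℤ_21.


H = {0, 7, 14}, |H| = 3
Number of cosets = |G|/|H| = 21/3 = 7
0 + H = {0, 7, 14}
1 + H = {1, 8, 15}
2 + H = {2, 9, 16}
3 + H = {3, 10, 17}
4 + H = {4, 11, 18}
5 + H = {5, 12, 19}
6 + H = {6, 13, 20}

Cosets: 0+H={0,7,14}; 1+H={1,8,15}; 2+H={2,9,16}; 3+H={3,10,17}; 4+H={4,11,18}; 5+H={5,12,19}; 6+H={6,13,20}


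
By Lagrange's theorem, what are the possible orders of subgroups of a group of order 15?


Lagrange's theorem: |H| divides |G|
|G| = 15
Divisors of 15: 1, 3, 5, 15

Possible subgroup orders: {1, 3, 5, 15}


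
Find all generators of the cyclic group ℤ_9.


g generates ℤ_n iff gcd(g,n) = 1
Checking each g ∈ {1,...,8}:
gcd(1,9) = 1
gcd(2,9) = 1
gcd(3,9) = 3
gcd(4,9) = 1
gcd(5,9) = 1
gcd(6,9) = 3
gcd(7,9) = 1
gcd(8,9) = 1
Generators: {1, 2, 4, 5, 7, 8}
Number of generators = φ(9) = 6

Generators of ℤ_9 = {1, 2, 4, 5, 7, 8}


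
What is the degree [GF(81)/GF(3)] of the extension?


GF(81) = GF(3^4), so the extension degree is 4

[GF(81)/GF(3)] = 4


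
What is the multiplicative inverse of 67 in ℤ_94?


Use the extended Euclidean algorithm to write 1 = 67·s + 94·t; then s mod 94 is the inverse.
Euclidean algorithm:
  67 = 0·94 + 67
  94 = 1·67 + 27
  67 = 2·27 + 13
  27 = 2·13 + 1
  13 = 13·1 + 0
gcd(67,94) = 1
Back-substitution gives: 67·(-7) + 94·(5) = 1
So 67⁻¹ ≡ -7 ≡ 87 (mod 94)
Check: 67 × 87 = 5829 ≡ 1 (mod 94) ✓

67⁻¹ ≡ 87 (mod 94)


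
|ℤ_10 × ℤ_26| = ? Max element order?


|ℤ_10 × ℤ_26| = 10 × 26 = 260
Max element order = lcm(10,26) = 130
Cyclic? No (gcd=2)

|ℤ_10×ℤ_26| = 260, max element order = 130


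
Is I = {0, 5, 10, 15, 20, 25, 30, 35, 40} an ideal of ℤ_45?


Check ideal conditions for I = {0, 5, 10, 15, 20, 25, 30, 35, 40} in ℤ_45:
(1) I is an additive subgroup? Yes
(2) For r ∈ ℤ_45 and a ∈ I: r·a ∈ I? Yes

Yes, I is an ideal of ℤ_45


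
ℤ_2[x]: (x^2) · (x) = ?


Expand and collect like terms; reduce coefficients mod 2:
x^0: 0·0 = 0 ≡ 0 (mod 2)
x^1: 0·1 + 0·0 = 0 ≡ 0 (mod 2)
x^2: 0·1 + 1·0 = 0 ≡ 0 (mod 2)
x^3: 1·1 = 1 ≡ 1 (mod 2)
Result: x^3

f · g = x^3


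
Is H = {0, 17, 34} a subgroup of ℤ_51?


Subgroup test for H = {0, 17, 34} in (ℤ_51, +):
(1) 0 ∈ H? Yes
(2) Closure: for all a,b ∈ H, (a+b) mod 51 ∈ H? Yes
(3) Inverses: for all a ∈ H, -a mod 51 ∈ H? Yes

Yes, H is a subgroup of ℤ_51


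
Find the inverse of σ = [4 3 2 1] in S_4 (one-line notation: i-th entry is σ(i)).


To find σ⁻¹, swap domain and range:
σ(1) = 4 → σ⁻¹(4) = 1
σ(2) = 3 → σ⁻¹(3) = 2
σ(3) = 2 → σ⁻¹(2) = 3
σ(4) = 1 → σ⁻¹(1) = 4

σ⁻¹ = [4 3 2 1]


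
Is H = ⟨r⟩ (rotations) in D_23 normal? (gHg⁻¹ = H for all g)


H = ⟨r⟩ (rotations) in D_23
The rotation subgroup ⟨r⟩ has index 2 in D_23, so it is normal

Yes, normal subgroup


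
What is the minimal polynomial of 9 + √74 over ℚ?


Let α = 9 + √74. Then α - 9 = √74, so (α - 9)² = 74, giving α² - 18α + 7 = 0. Degree 2 and α ∉ ℚ, so this is the minimal polynomial.

Minimal polynomial: x² - 18x + 7


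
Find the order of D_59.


|D_n| = 2n (n rotations and n reflections)
|D_59| = 2×59 = 118

|D_59| = 118


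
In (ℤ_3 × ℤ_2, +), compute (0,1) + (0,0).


Operation: componentwise addition mod (3, 2)
(0,1) + (0,0) = ((a₁+b₁) mod 3, (a₂+b₂) mod 2) with a = (0,1), b = (0,0)

(0,1) + (0,0) = (0,1)


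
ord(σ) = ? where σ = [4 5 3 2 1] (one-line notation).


Cycle decomposition: (1 4 2 5)
Cycle lengths: 4
Order = lcm(4) = 4

ord(σ) = 4


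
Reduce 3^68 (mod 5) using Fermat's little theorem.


Fermat's little theorem: if p is prime and gcd(a,p)=1, then a^(p-1) ≡ 1 (mod p)
p = 5 is prime, gcd(3,5) = 1
Reduce exponent: 68 mod 4 = 0
So 3^68 ≡ 3^0 (mod 5)
3^0 = 1

3^68 ≡ 1 (mod 5)


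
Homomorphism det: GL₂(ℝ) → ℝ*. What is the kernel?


Kernel = preimage of identity
ker(det) = {A | det(A) = 1} = SL₂(ℝ)

ker(det) = SL₂(ℝ)


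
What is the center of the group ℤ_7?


Z(G) = {g ∈ G | gx = xg for all x ∈ G}
ℤ_7 is abelian, so Z(G) = G

Z(ℤ_7) = ℤ_7


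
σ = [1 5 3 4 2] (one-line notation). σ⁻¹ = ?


To find σ⁻¹, swap domain and range:
σ(1) = 1 → σ⁻¹(1) = 1
σ(2) = 5 → σ⁻¹(5) = 2
σ(3) = 3 → σ⁻¹(3) = 3
σ(4) = 4 → σ⁻¹(4) = 4
σ(5) = 2 → σ⁻¹(2) = 5

σ⁻¹ = [1 5 3 4 2]


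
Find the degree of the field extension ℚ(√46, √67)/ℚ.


[ℚ(√46,√67):ℚ] = [ℚ(√46,√67):ℚ(√46)]·[ℚ(√46):ℚ] = 2·2 = 4

[ℚ(√46, √67)/ℚ] = 4


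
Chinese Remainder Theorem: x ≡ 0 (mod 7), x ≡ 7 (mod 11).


m₁ = 7, m₂ = 11, gcd = 1, so CRT applies. M = m₁·m₂ = 77
Let M₁ = M/m₁ = 11, M₂ = M/m₂ = 7
Find y₁ ≡ M₁⁻¹ (mod m₁): 11⁻¹ ≡ 2 (mod 7)
Find y₂ ≡ M₂⁻¹ (mod m₂): 7⁻¹ ≡ 8 (mod 11)
x = a₁·M₁·y₁ + a₂·M₂·y₂ = 0·11·2 + 7·7·8 = 392
Reduce mod 77: x ≡ 7
Check: 7 mod 7 = 0 ✓, 7 mod 11 = 7 ✓

x ≡ 7 (mod 77)


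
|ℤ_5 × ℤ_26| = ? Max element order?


|ℤ_5 × ℤ_26| = 5 × 26 = 130
Max element order = lcm(5,26) = 130
Cyclic? Yes (gcd=1)

|ℤ_5×ℤ_26| = 130, max element order = 130


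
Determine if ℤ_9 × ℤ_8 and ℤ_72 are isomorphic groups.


Comparing ℤ_9 × ℤ_8 and ℤ_72:
gcd(9,8) = 1, so ℤ_9 × ℤ_8 ≅ ℤ_72 (CRT)

Yes, ℤ_9 × ℤ_8 ≅ ℤ_72


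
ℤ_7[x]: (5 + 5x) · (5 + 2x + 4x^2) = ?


Expand and collect like terms; reduce coefficients mod 7:
x^0: 5·5 = 25 ≡ 4 (mod 7)
x^1: 5·2 + 5·5 = 35 ≡ 0 (mod 7)
x^2: 5·4 + 5·2 = 30 ≡ 2 (mod 7)
x^3: 5·4 = 20 ≡ 6 (mod 7)
Result: 4 + 2x^2 + 6x^3

f · g = 4 + 2x^2 + 6x^3


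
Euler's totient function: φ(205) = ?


Factor n: 205 = 5 × 41
φ(n) = n · ∏(1 - 1/p) over distinct primes p | n
φ(205) = 205 · (1 - 1/5) · (1 - 1/41) = 160

φ(205) = 160


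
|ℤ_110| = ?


ℤ_n has n elements.

|ℤ_110| = 110


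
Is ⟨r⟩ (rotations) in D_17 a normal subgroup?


H = ⟨r⟩ (rotations) in D_17
The rotation subgroup ⟨r⟩ has index 2 in D_17, so it is normal

Yes, normal subgroup


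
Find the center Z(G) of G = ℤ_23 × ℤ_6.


Z(G) = {g ∈ G | gx = xg for all x ∈ G}
Direct product of abelian groups is abelian, so Z(G) = G

Z(ℤ_23 × ℤ_6) = ℤ_23 × ℤ_6


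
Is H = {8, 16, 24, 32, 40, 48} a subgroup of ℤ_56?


Subgroup test for H = {8, 16, 24, 32, 40, 48} in (ℤ_56, +):
(1) 0 ∈ H? No
(2) Closure: for all a,b ∈ H, (a+b) mod 56 ∈ H? No  [counterexample: 8 + 48 = 0 ∉ H]
(3) Inverses: for all a ∈ H, -a mod 56 ∈ H? Yes

No, H is not a subgroup of ℤ_56


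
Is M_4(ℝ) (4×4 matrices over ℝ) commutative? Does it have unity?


Matrix multiplication is non-commutative for n ≥ 2; the identity matrix I is the unity; singular matrices give zero divisors, so not an integral domain
Commutative: No
Integral domain: No
Has unity: Yes

M_4(ℝ) (4×4 matrices over ℝ): Commutative=No, Unity=Yes


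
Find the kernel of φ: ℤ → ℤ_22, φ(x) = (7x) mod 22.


Kernel = preimage of identity
ker(φ) = {x ∈ ℤ : 7x ≡ 0 (mod 22)}. gcd(7,22) = 1, so 7x ≡ 0 (mod 22) ⟺ x ≡ 0 (mod 22/1 = 22). Hence ker(φ) = 22ℤ

ker(φ) = 22ℤ


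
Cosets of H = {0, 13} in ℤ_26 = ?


H = {0, 13}, |H| = 2
Number of cosets = |G|/|H| = 26/2 = 13
0 + H = {0, 13}
1 + H = {1, 14}
2 + H = {2, 15}
3 + H = {3, 16}
4 + H = {4, 17}
5 + H = {5, 18}
6 + H = {6, 19}
7 + H = {7, 20}
8 + H = {8, 21}
9 + H = {9, 22}
10 + H = {10, 23}
11 + H = {11, 24}
12 + H = {12, 25}

Cosets: 0+H={0,13}; 1+H={1,14}; 2+H={2,15}; 3+H={3,16}; 4+H={4,17}; 5+H={5,18}; 6+H={6,19}; 7+H={7,20}; 8+H={8,21}; 9+H={9,22}; 10+H={10,23}; 11+H={11,24}; 12+H={12,25}


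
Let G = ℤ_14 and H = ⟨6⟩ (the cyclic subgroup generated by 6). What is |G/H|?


|⟨6⟩| = n / gcd(6, 14) = 14 / 2 = 7
H is normal (ℤ_14 is abelian).
|G/H| = |G| / |H| = 14 / 7 = 2

|G/H| = 2


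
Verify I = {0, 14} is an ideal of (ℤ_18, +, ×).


Check ideal conditions for I = {0, 14} in ℤ_18:
(1) I is an additive subgroup? No
(2) For r ∈ ℤ_18 and a ∈ I: r·a ∈ I? No  [counterexample: r=2, a=14, r·a mod 18 = 10 ∉ I]

No, I is not an ideal of ℤ_18


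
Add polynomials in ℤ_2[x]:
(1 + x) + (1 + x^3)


Add coefficients mod 2:
x^0: 1 + 1 = 0 (mod 2)
x^1: 1 + 0 = 1 (mod 2)
x^2: 0 + 0 = 0 (mod 2)
x^3: 0 + 1 = 1 (mod 2)
Result: x + x^3

f + g = x + x^3


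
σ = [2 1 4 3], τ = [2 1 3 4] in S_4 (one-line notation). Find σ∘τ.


σ∘τ: apply τ first, then σ
1 →τ 2 →σ 1
2 →τ 1 →σ 2
3 →τ 3 →σ 4
4 →τ 4 →σ 3

σ∘τ = [1 2 4 3]


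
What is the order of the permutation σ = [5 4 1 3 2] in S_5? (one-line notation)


Cycle decomposition: (1 5 2 4 3)
Cycle lengths: 5
Order = lcm(5) = 5

ord(σ) = 5


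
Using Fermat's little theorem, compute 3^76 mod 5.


Fermat's little theorem: if p is prime and gcd(a,p)=1, then a^(p-1) ≡ 1 (mod p)
p = 5 is prime, gcd(3,5) = 1
Reduce exponent: 76 mod 4 = 0
So 3^76 ≡ 3^0 (mod 5)
3^0 = 1

3^76 ≡ 1 (mod 5)


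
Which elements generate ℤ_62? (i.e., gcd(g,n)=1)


g generates ℤ_n iff gcd(g,n) = 1
Prime factors of 62: 2, 31
Generators are g ∈ {1,...,61} not divisible by any of these primes.
Generators: {1, 3, 5, 7, 9, 11, 13, 15, 17, 19, 21, 23, 25, 27, 29, 33, 35, 37, 39, 41, 43, 45, 47, 49, 51, 53, 55, 57, 59, 61}
Number of generators = φ(62) = 30

Generators of ℤ_62 = {1, 3, 5, 7, 9, 11, 13, 15, 17, 19, 21, 23, 25, 27, 29, 33, 35, 37, 39, 41, 43, 45, 47, 49, 51, 53, 55, 57, 59, 61}


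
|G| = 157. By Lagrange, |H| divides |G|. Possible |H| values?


Lagrange's theorem: |H| divides |G|
|G| = 157
Divisors of 157: 1, 157

Possible subgroup orders: {1, 157}


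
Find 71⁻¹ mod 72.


Use the extended Euclidean algorithm to write 1 = 71·s + 72·t; then s mod 72 is the inverse.
Euclidean algorithm:
  71 = 0·72 + 71
  72 = 1·71 + 1
  71 = 71·1 + 0
gcd(71,72) = 1
Back-substitution gives: 71·(-1) + 72·(1) = 1
So 71⁻¹ ≡ -1 ≡ 71 (mod 72)
Check: 71 × 71 = 5041 ≡ 1 (mod 72) ✓

71⁻¹ ≡ 71 (mod 72)


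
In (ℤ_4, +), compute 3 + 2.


Operation: addition mod 4
3 + 2 = (a + b) mod 4 with a = 3, b = 2

3 + 2 = 1


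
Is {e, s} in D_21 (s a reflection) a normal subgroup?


H = {e, s} in D_21 (s a reflection)
r·s·r⁻¹ = sr⁻² ≠ s for n ≥ 3, so {e, s} is not closed under conjugation

No, not a normal subgroup


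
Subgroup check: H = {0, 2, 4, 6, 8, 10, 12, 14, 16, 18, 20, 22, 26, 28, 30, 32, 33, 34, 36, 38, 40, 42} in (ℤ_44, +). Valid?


Subgroup test for H = {0, 2, 4, 6, 8, 10, 12, 14, 16, 18, 20, 22, 26, 28, 30, 32, 33, 34, 36, 38, 40, 42} in (ℤ_44, +):
(1) 0 ∈ H? Yes
(2) Closure: for all a,b ∈ H, (a+b) mod 44 ∈ H? No  [counterexample: 2 + 22 = 24 ∉ H]
(3) Inverses: for all a ∈ H, -a mod 44 ∈ H? No

No, H is not a subgroup of ℤ_44


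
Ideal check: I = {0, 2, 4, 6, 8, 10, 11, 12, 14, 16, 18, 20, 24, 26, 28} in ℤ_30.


Check ideal conditions for I = {0, 2, 4, 6, 8, 10, 11, 12, 14, 16, 18, 20, 24, 26, 28} in ℤ_30:
(1) I is an additive subgroup? No
(2) For r ∈ ℤ_30 and a ∈ I: r·a ∈ I? No  [counterexample: r=2, a=11, r·a mod 30 = 22 ∉ I]

No, I is not an ideal of ℤ_30


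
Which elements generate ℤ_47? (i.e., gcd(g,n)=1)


g generates ℤ_n iff gcd(g,n) = 1
Prime factors of 47: 47
Generators are g ∈ {1,...,46} not divisible by any of these primes.
Generators: {1, 2, 3, 4, 5, 6, 7, 8, 9, 10, 11, 12, 13, 14, 15, 16, 17, 18, 19, 20, 21, 22, 23, 24, 25, 26, 27, 28, 29, 30, 31, 32, 33, 34, 35, 36, 37, 38, 39, 40, 41, 42, 43, 44, 45, 46}
Number of generators = φ(47) = 46

Generators of ℤ_47 = {1, 2, 3, 4, 5, 6, 7, 8, 9, 10, 11, 12, 13, 14, 15, 16, 17, 18, 19, 20, 21, 22, 23, 24, 25, 26, 27, 28, 29, 30, 31, 32, 33, 34, 35, 36, 37, 38, 39, 40, 41, 42, 43, 44, 45, 46}


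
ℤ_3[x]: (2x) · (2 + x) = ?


Expand and collect like terms; reduce coefficients mod 3:
x^0: 0·2 = 0 ≡ 0 (mod 3)
x^1: 0·1 + 2·2 = 4 ≡ 1 (mod 3)
x^2: 2·1 = 2 ≡ 2 (mod 3)
Result: x + 2x^2

f · g = x + 2x^2


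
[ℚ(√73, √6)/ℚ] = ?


[ℚ(√73,√6):ℚ] = [ℚ(√73,√6):ℚ(√73)]·[ℚ(√73):ℚ] = 2·2 = 4

[ℚ(√73, √6)/ℚ] = 4


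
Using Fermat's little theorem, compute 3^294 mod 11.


Fermat's little theorem: if p is prime and gcd(a,p)=1, then a^(p-1) ≡ 1 (mod p)
p = 11 is prime, gcd(3,11) = 1
Reduce exponent: 294 mod 10 = 4
So 3^294 ≡ 3^4 (mod 11)
3^4 mod 11 = 4

3^294 ≡ 4 (mod 11)


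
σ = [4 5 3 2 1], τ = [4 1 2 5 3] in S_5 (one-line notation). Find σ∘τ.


σ∘τ: apply τ first, then σ
1 →τ 4 →σ 2
2 →τ 1 →σ 4
3 →τ 2 →σ 5
4 →τ 5 →σ 1
5 →τ 3 →σ 3

σ∘τ = [2 4 5 1 3]


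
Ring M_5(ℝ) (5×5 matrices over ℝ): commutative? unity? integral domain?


Matrix multiplication is non-commutative for n ≥ 2; the identity matrix I is the unity; singular matrices give zero divisors, so not an integral domain
Commutative: No
Integral domain: No
Has unity: Yes

M_5(ℝ) (5×5 matrices over ℝ): Commutative=No, Unity=Yes


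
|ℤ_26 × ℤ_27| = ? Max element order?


|ℤ_26 × ℤ_27| = 26 × 27 = 702
Max element order = lcm(26,27) = 702
Cyclic? Yes (gcd=1)

|ℤ_26×ℤ_27| = 702, max element order = 702


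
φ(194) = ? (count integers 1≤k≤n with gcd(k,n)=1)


Factor n: 194 = 2 × 97
φ(n) = n · ∏(1 - 1/p) over distinct primes p | n
φ(194) = 194 · (1 - 1/2) · (1 - 1/97) = 96

φ(194) = 96
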